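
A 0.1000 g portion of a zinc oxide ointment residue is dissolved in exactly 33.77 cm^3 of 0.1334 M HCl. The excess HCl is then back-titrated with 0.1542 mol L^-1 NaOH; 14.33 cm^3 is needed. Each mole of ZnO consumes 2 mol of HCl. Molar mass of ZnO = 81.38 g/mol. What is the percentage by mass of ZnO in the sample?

93.4%

Total n(HCl) added = 0.1334 x 0.03377 = 0.004505 mol.
n(NaOH) used = 0.1542 x 0.01433 = 0.002210 mol, which equals the excess n(HCl).
So n(HCl) consumed by the sample = 0.004505 - 0.002210 = 0.002295 mol.
n(ZnO) = 0.002295 / 2 = 0.001148 mol.
mass ZnO = 0.001148 x 81.38 = 0.09339 g, so %ZnO = 0.09339/0.1000 x 100 = 93.4%.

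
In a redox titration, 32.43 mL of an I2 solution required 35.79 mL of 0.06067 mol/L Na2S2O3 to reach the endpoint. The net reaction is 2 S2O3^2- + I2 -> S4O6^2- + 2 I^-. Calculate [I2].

n(Na2S2O3) = 0.06067 x 0.03579 = 0.002171 mol.
From the balanced equation, 2 mol Na2S2O3 reacts with 1 mol I2, so n(I2) = 0.002171 x 1/2 = 0.001086 mol.
[I2] = 0.001086 / 0.03243 L = 0.0335 M.

0.0335 M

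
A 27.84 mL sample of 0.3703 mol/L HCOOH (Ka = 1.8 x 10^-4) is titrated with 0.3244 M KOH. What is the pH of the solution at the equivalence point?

n(HCOOH) = 0.3703 x 0.02784 = 0.01031 mol; V(KOH) at equivalence = 0.01031/0.3244 = 0.03178 L.
At equivalence all the acid is converted to HCOO-; total volume = 0.02784 + 0.03178 = 0.05962 L, so [HCOO-] = 0.01031/0.05962 = 0.1729 M.
Kb = Kw/Ka = 1.0e-14 / 1.8 x 10^-4 = 5.56e-11.
[OH^-] = sqrt(Kb x [HCOO-]) = sqrt(5.56e-11 x 0.1729) = 3.10e-6 M.
pOH = 5.51, so pH = 14.00 - 5.51 = 8.49.

8.49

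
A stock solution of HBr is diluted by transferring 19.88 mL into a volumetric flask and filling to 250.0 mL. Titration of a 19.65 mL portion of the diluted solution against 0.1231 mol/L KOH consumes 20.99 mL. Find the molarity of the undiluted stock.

1.65 M

n(KOH) = 0.1231 x 0.02099 = 0.002584 mol.
n(HBr) in the aliquot = 0.002584 mol.
[diluted HBr] = 0.002584 / 0.01965 = 0.1315 M.
Dilution factor = 250.0/19.88 = 12.58, so [stock] = 0.1315 x 12.58 = 1.65 M.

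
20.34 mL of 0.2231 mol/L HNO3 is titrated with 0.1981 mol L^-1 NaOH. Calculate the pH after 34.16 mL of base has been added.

12.61

n(acid) = 0.2231 x 0.02034 = 0.004538 mol; n(NaOH) added = 0.1981 x 0.03416 = 0.006767 mol.
Base is in excess by 0.006767 - 0.004538 = 0.002229 mol in a total volume of 0.05450 L.
[OH^-] = 0.002229/0.05450 = 0.04090 M, so pOH = 1.39 and pH = 14.00 - 1.39 = 12.61.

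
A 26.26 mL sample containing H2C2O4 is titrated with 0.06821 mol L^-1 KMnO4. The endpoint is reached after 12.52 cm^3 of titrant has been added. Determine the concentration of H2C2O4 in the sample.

n(KMnO4) = 0.06821 x 0.01252 = 0.0008540 mol.
From the balanced equation, 2 mol KMnO4 reacts with 5 mol H2C2O4, so n(H2C2O4) = 0.0008540 x 5/2 = 0.002135 mol.
[H2C2O4] = 0.002135 / 0.02626 L = 0.0813 M.

0.0813 M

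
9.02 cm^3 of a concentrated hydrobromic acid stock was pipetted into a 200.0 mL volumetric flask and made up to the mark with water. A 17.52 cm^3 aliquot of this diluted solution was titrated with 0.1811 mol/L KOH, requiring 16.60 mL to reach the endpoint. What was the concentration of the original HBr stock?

n(KOH) = 0.1811 x 0.01660 = 0.003006 mol.
n(HBr) in the aliquot = 0.003006 mol.
[diluted HBr] = 0.003006 / 0.01752 = 0.1716 M.
Dilution factor = 200.0/9.020 = 22.17, so [stock] = 0.1716 x 22.17 = 3.80 M.

3.80 M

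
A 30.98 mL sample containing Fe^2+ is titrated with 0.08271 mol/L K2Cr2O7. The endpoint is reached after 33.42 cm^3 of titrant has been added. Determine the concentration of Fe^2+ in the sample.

n(K2Cr2O7) = 0.08271 x 0.03342 = 0.002764 mol.
From the balanced equation, 1 mol K2Cr2O7 reacts with 6 mol Fe^2+, so n(Fe^2+) = 0.002764 x 6/1 = 0.01659 mol.
[Fe^2+] = 0.01659 / 0.03098 L = 0.535 M.

0.535 M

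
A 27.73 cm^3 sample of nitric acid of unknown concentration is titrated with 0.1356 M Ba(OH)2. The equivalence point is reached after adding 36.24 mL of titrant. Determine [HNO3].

n(Ba(OH)2) delivered = 0.1356 x 0.03624 = 0.004914 mol.
The reaction is 2 HNO3 + 1 Ba(OH)2, so n(HNO3) = 0.004914 x 2/1 = 0.009828 mol.
[HNO3] = 0.009828 mol / 0.02773 L = 0.354 M.

0.354 M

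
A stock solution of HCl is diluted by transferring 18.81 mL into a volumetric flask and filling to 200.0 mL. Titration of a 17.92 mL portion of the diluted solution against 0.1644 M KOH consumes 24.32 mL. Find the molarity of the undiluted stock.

2.37 M

n(KOH) = 0.1644 x 0.02432 = 0.003998 mol.
n(HCl) in the aliquot = 0.003998 mol.
[diluted HCl] = 0.003998 / 0.01792 = 0.2231 M.
Dilution factor = 200.0/18.81 = 10.63, so [stock] = 0.2231 x 10.63 = 2.37 M.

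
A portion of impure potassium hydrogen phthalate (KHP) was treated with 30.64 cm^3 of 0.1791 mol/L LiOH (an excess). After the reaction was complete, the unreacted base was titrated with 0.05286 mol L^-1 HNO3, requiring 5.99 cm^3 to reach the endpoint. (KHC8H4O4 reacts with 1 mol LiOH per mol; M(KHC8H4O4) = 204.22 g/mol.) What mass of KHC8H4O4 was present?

Total n(LiOH) added = 0.1791 x 0.03064 = 0.005488 mol.
n(HNO3) used = 0.05286 x 0.005990 = 0.0003166 mol, which equals the excess n(LiOH).
So n(LiOH) consumed by the sample = 0.005488 - 0.0003166 = 0.005171 mol.
n(KHC8H4O4) = 0.005171 / 1 = 0.005171 mol.
mass = 0.005171 mol x 204.22 g/mol = 1.06 g.

1.06 g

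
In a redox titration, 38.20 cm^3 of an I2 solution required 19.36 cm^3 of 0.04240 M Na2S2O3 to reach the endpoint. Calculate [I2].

n(Na2S2O3) = 0.04240 x 0.01936 = 0.0008209 mol.
From the balanced equation, 2 mol Na2S2O3 reacts with 1 mol I2, so n(I2) = 0.0008209 x 1/2 = 0.0004104 mol.
[I2] = 0.0004104 / 0.03820 L = 0.0107 M.

0.0107 M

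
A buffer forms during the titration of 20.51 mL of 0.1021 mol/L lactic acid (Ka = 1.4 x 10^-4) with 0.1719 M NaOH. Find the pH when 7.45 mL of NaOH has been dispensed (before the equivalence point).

4.05

Initial n(HC3H5O3) = 0.1021 x 0.02051 = 0.002094 mol.
n(NaOH) added = 0.1719 x 0.007450 = 0.001281 mol, converting that many moles of HC3H5O3 to C3H5O3-.
Remaining n(HC3H5O3) = 0.0008134 mol; n(C3H5O3-) = 0.001281 mol.
By Henderson-Hasselbalch, pH = pKa + log([A^-]/[HA]) = 3.85 + log(0.001281/0.0008134) = 3.85 + (+0.20) = 4.05.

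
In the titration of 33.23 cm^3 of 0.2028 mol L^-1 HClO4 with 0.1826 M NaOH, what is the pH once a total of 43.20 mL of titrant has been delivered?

n(acid) = 0.2028 x 0.03323 = 0.006739 mol; n(NaOH) added = 0.1826 x 0.04320 = 0.007888 mol.
Base is in excess by 0.007888 - 0.006739 = 0.001149 mol in a total volume of 0.07643 L.
[OH^-] = 0.001149/0.07643 = 0.01504 M, so pOH = 1.82 and pH = 14.00 - 1.82 = 12.18.

12.18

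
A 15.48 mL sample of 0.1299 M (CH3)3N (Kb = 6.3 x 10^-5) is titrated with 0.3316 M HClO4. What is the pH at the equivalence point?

5.41

n((CH3)3N) = 0.1299 x 0.01548 = 0.002011 mol; V(HClO4) at equivalence = 0.002011/0.3316 = 0.006064 L.
At equivalence the base is fully converted to (CH3)3NH+; total volume = 0.02154 L, so [(CH3)3NH+] = 0.002011/0.02154 = 0.09334 M.
Ka((CH3)3NH+) = Kw/Kb = 1.0e-14 / 6.3 x 10^-5 = 1.59e-10.
[H^+] = sqrt(Ka x [(CH3)3NH+]) = sqrt(1.59e-10 x 0.09334) = 3.85e-6 M.
pH = -log(3.85e-6) = 5.41.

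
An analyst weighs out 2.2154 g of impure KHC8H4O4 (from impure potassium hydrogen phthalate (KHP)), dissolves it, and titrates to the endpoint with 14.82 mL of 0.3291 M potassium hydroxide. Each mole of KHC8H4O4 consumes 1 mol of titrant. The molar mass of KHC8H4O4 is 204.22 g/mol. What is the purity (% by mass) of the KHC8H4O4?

45.0%

n(KOH) = 0.3291 x 0.01482 = 0.004877 mol.
n(KHC8H4O4) = 0.004877 / 1 = 0.004877 mol.
mass of KHC8H4O4 = 0.004877 x 204.22 = 0.9960 g.
% purity = 0.9960 / 2.2154 x 100 = 45.0%.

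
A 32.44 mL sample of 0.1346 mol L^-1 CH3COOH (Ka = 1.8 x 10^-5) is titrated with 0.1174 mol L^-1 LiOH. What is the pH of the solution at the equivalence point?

8.77

n(CH3COOH) = 0.1346 x 0.03244 = 0.004366 mol; V(LiOH) at equivalence = 0.004366/0.1174 = 0.03719 L.
At equivalence all the acid is converted to CH3COO-; total volume = 0.03244 + 0.03719 = 0.06963 L, so [CH3COO-] = 0.004366/0.06963 = 0.06271 M.
Kb = Kw/Ka = 1.0e-14 / 1.8 x 10^-5 = 5.56e-10.
[OH^-] = sqrt(Kb x [CH3COO-]) = sqrt(5.56e-10 x 0.06271) = 5.90e-6 M.
pOH = 5.23, so pH = 14.00 - 5.23 = 8.77.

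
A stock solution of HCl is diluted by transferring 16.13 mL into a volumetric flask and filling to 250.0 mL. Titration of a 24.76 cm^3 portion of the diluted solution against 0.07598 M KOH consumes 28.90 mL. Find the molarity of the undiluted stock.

n(KOH) = 0.07598 x 0.02890 = 0.002196 mol.
n(HCl) in the aliquot = 0.002196 mol.
[diluted HCl] = 0.002196 / 0.02476 = 0.08868 M.
Dilution factor = 250.0/16.13 = 15.50, so [stock] = 0.08868 x 15.50 = 1.37 M.

1.37 M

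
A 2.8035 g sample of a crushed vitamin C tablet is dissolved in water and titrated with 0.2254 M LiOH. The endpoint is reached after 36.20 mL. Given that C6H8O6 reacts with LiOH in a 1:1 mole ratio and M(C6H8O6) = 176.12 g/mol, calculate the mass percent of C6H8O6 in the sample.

n(LiOH) = 0.2254 x 0.03620 = 0.008159 mol.
n(C6H8O6) = 0.008159 / 1 = 0.008159 mol.
mass of C6H8O6 = 0.008159 x 176.12 = 1.437 g.
% purity = 1.437 / 2.8035 x 100 = 51.3%.

51.3%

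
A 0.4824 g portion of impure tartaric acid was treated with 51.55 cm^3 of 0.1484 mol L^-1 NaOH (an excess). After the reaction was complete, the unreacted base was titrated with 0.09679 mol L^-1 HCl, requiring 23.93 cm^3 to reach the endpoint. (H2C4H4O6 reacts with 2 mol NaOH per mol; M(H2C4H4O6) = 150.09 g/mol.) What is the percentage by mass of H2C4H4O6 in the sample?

83.0%

Total n(NaOH) added = 0.1484 x 0.05155 = 0.007650 mol.
n(HCl) used = 0.09679 x 0.02393 = 0.002316 mol, which equals the excess n(NaOH).
So n(NaOH) consumed by the sample = 0.007650 - 0.002316 = 0.005334 mol.
n(H2C4H4O6) = 0.005334 / 2 = 0.002667 mol.
mass H2C4H4O6 = 0.002667 x 150.09 = 0.4003 g, so %H2C4H4O6 = 0.4003/0.4824 x 100 = 83.0%.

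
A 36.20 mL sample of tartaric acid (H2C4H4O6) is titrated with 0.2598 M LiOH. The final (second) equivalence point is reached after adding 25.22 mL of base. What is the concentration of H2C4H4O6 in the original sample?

n(LiOH) = 0.2598 x 0.02522 = 0.006552 mol.
At the final (second) equivalence point, 2 mol OH^- react per mol H2C4H4O6, so n(H2C4H4O6) = 0.006552 / 2 = 0.003276 mol.
[H2C4H4O6] = 0.003276 / 0.03620 L = 0.0905 M.

0.0905 M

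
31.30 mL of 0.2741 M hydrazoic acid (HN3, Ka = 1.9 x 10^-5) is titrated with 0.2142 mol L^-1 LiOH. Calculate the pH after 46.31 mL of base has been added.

n(acid) = 0.2741 x 0.03130 = 0.008579 mol; n(LiOH) added = 0.2142 x 0.04631 = 0.009920 mol.
Base is in excess by 0.009920 - 0.008579 = 0.001340 mol in a total volume of 0.07761 L.
[OH^-] = 0.001340/0.07761 = 0.01727 M, so pOH = 1.76 and pH = 14.00 - 1.76 = 12.24.

12.24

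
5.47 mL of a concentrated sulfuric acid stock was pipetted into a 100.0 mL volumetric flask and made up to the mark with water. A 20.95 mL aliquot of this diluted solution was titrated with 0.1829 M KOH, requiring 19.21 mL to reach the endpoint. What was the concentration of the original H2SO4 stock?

n(KOH) = 0.1829 x 0.01921 = 0.003514 mol.
n(H2SO4) in the aliquot = 0.003514 x 1/2 = 0.001757 mol.
[diluted H2SO4] = 0.001757 / 0.02095 = 0.08385 M.
Dilution factor = 100.0/5.470 = 18.28, so [stock] = 0.08385 x 18.28 = 1.53 M.

1.53 M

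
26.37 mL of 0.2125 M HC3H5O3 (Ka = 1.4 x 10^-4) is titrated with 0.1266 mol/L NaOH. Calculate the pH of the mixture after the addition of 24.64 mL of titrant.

Initial n(HC3H5O3) = 0.2125 x 0.02637 = 0.005604 mol.
n(NaOH) added = 0.1266 x 0.02464 = 0.003119 mol, converting that many moles of HC3H5O3 to C3H5O3-.
Remaining n(HC3H5O3) = 0.002484 mol; n(C3H5O3-) = 0.003119 mol.
By Henderson-Hasselbalch, pH = pKa + log([A^-]/[HA]) = 3.85 + log(0.003119/0.002484) = 3.85 + (+0.10) = 3.95.

3.95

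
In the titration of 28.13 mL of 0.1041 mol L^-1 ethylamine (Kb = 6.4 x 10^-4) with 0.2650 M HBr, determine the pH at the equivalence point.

n(C2H5NH2) = 0.1041 x 0.02813 = 0.002928 mol; V(HBr) at equivalence = 0.002928/0.2650 = 0.01105 L.
At equivalence the base is fully converted to C2H5NH3+; total volume = 0.03918 L, so [C2H5NH3+] = 0.002928/0.03918 = 0.07474 M.
Ka(C2H5NH3+) = Kw/Kb = 1.0e-14 / 6.4 x 10^-4 = 1.56e-11.
[H^+] = sqrt(Ka x [C2H5NH3+]) = sqrt(1.56e-11 x 0.07474) = 1.08e-6 M.
pH = -log(1.08e-6) = 5.97.

5.97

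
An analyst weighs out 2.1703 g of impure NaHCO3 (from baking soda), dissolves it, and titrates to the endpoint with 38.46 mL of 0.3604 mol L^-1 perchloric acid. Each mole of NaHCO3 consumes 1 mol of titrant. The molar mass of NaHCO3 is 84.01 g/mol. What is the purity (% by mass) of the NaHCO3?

n(HClO4) = 0.3604 x 0.03846 = 0.01386 mol.
n(NaHCO3) = 0.01386 / 1 = 0.01386 mol.
mass of NaHCO3 = 0.01386 x 84.01 = 1.164 g.
% purity = 1.164 / 2.1703 x 100 = 53.7%.

53.7%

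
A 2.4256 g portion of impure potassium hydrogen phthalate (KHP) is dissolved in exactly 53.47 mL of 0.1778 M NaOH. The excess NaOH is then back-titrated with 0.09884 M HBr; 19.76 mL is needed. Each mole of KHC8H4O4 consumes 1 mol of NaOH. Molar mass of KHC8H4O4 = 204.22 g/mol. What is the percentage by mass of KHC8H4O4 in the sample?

Total n(NaOH) added = 0.1778 x 0.05347 = 0.009507 mol.
n(HBr) used = 0.09884 x 0.01976 = 0.001953 mol, which equals the excess n(NaOH).
So n(NaOH) consumed by the sample = 0.009507 - 0.001953 = 0.007554 mol.
n(KHC8H4O4) = 0.007554 / 1 = 0.007554 mol.
mass KHC8H4O4 = 0.007554 x 204.22 = 1.543 g, so %KHC8H4O4 = 1.543/2.4256 x 100 = 63.6%.

63.6%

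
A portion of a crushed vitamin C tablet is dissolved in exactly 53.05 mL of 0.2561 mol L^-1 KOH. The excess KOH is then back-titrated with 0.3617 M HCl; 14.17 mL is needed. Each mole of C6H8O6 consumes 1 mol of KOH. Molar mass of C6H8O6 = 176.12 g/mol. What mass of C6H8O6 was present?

1.49 g

Total n(KOH) added = 0.2561 x 0.05305 = 0.01359 mol.
n(HCl) used = 0.3617 x 0.01417 = 0.005125 mol, which equals the excess n(KOH).
So n(KOH) consumed by the sample = 0.01359 - 0.005125 = 0.008461 mol.
n(C6H8O6) = 0.008461 / 1 = 0.008461 mol.
mass = 0.008461 mol x 176.12 g/mol = 1.49 g.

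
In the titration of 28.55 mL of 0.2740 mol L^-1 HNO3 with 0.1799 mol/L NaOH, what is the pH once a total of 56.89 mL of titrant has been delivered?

n(acid) = 0.2740 x 0.02855 = 0.007823 mol; n(NaOH) added = 0.1799 x 0.05689 = 0.01023 mol.
Base is in excess by 0.01023 - 0.007823 = 0.002412 mol in a total volume of 0.08544 L.
[OH^-] = 0.002412/0.08544 = 0.02823 M, so pOH = 1.55 and pH = 14.00 - 1.55 = 12.45.

12.45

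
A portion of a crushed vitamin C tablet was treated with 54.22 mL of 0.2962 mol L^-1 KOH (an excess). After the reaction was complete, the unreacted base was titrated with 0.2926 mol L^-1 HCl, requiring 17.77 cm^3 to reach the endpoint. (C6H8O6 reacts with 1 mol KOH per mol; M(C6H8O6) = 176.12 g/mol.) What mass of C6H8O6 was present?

1.91 g

Total n(KOH) added = 0.2962 x 0.05422 = 0.01606 mol.
n(HCl) used = 0.2926 x 0.01777 = 0.005200 mol, which equals the excess n(KOH).
So n(KOH) consumed by the sample = 0.01606 - 0.005200 = 0.01086 mol.
n(C6H8O6) = 0.01086 / 1 = 0.01086 mol.
mass = 0.01086 mol x 176.12 g/mol = 1.91 g.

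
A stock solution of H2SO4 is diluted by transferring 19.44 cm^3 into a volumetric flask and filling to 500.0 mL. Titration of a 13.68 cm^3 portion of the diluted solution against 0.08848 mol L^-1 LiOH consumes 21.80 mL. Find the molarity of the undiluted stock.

1.81 M

n(LiOH) = 0.08848 x 0.02180 = 0.001929 mol.
n(H2SO4) in the aliquot = 0.001929 x 1/2 = 0.0009644 mol.
[diluted H2SO4] = 0.0009644 / 0.01368 = 0.07050 M.
Dilution factor = 500.0/19.44 = 25.72, so [stock] = 0.07050 x 25.72 = 1.81 M.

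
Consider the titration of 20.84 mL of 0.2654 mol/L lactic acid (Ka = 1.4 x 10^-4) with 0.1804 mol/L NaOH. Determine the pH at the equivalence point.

8.44

n(HC3H5O3) = 0.2654 x 0.02084 = 0.005531 mol; V(NaOH) at equivalence = 0.005531/0.1804 = 0.03066 L.
At equivalence all the acid is converted to C3H5O3-; total volume = 0.02084 + 0.03066 = 0.05150 L, so [C3H5O3-] = 0.005531/0.05150 = 0.1074 M.
Kb = Kw/Ka = 1.0e-14 / 1.4 x 10^-4 = 7.14e-11.
[OH^-] = sqrt(Kb x [C3H5O3-]) = sqrt(7.14e-11 x 0.1074) = 2.77e-6 M.
pOH = 5.56, so pH = 14.00 - 5.56 = 8.44.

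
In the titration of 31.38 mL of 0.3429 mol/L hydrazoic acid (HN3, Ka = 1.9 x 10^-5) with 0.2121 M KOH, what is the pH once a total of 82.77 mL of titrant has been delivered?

12.77

n(acid) = 0.3429 x 0.03138 = 0.01076 mol; n(KOH) added = 0.2121 x 0.08277 = 0.01756 mol.
Base is in excess by 0.01756 - 0.01076 = 0.006795 mol in a total volume of 0.1141 L.
[OH^-] = 0.006795/0.1141 = 0.05953 M, so pOH = 1.23 and pH = 14.00 - 1.23 = 12.77.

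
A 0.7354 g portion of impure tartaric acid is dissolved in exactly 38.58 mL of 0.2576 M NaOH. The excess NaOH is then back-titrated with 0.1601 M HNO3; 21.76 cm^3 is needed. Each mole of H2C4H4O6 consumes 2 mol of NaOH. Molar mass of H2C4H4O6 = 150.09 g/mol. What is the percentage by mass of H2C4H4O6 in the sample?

Total n(NaOH) added = 0.2576 x 0.03858 = 0.009938 mol.
n(HNO3) used = 0.1601 x 0.02176 = 0.003484 mol, which equals the excess n(NaOH).
So n(NaOH) consumed by the sample = 0.009938 - 0.003484 = 0.006454 mol.
n(H2C4H4O6) = 0.006454 / 2 = 0.003227 mol.
mass H2C4H4O6 = 0.003227 x 150.09 = 0.4844 g, so %H2C4H4O6 = 0.4844/0.7354 x 100 = 65.9%.

65.9%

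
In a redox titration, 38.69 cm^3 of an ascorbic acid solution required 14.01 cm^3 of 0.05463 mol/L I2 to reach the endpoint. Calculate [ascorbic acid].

0.0198 M

n(I2) = 0.05463 x 0.01401 = 0.0007654 mol.
From the balanced equation, 1 mol I2 reacts with 1 mol ascorbic acid, so n(ascorbic acid) = 0.0007654 x 1/1 = 0.0007654 mol.
[ascorbic acid] = 0.0007654 / 0.03869 L = 0.0198 M.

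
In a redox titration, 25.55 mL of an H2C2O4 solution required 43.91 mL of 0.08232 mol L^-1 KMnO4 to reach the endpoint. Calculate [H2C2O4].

n(KMnO4) = 0.08232 x 0.04391 = 0.003615 mol.
From the balanced equation, 2 mol KMnO4 reacts with 5 mol H2C2O4, so n(H2C2O4) = 0.003615 x 5/2 = 0.009037 mol.
[H2C2O4] = 0.009037 / 0.02555 L = 0.354 M.

0.354 M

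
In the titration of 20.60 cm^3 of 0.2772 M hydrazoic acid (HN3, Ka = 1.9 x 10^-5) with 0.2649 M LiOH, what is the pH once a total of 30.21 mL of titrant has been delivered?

n(acid) = 0.2772 x 0.02060 = 0.005710 mol; n(LiOH) added = 0.2649 x 0.03021 = 0.008003 mol.
Base is in excess by 0.008003 - 0.005710 = 0.002292 mol in a total volume of 0.05081 L.
[OH^-] = 0.002292/0.05081 = 0.04512 M, so pOH = 1.35 and pH = 14.00 - 1.35 = 12.65.

12.65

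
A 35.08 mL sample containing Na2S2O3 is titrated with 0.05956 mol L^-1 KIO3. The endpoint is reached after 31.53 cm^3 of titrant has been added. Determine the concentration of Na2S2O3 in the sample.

0.321 M

n(KIO3) = 0.05956 x 0.03153 = 0.001878 mol.
From the balanced equation, 1 mol KIO3 reacts with 6 mol Na2S2O3, so n(Na2S2O3) = 0.001878 x 6/1 = 0.01127 mol.
[Na2S2O3] = 0.01127 / 0.03508 L = 0.321 M.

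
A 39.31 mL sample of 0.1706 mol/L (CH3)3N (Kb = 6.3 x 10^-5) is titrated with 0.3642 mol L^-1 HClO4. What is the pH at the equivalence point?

n((CH3)3N) = 0.1706 x 0.03931 = 0.006706 mol; V(HClO4) at equivalence = 0.006706/0.3642 = 0.01841 L.
At equivalence the base is fully converted to (CH3)3NH+; total volume = 0.05772 L, so [(CH3)3NH+] = 0.006706/0.05772 = 0.1162 M.
Ka((CH3)3NH+) = Kw/Kb = 1.0e-14 / 6.3 x 10^-5 = 1.59e-10.
[H^+] = sqrt(Ka x [(CH3)3NH+]) = sqrt(1.59e-10 x 0.1162) = 4.29e-6 M.
pH = -log(4.29e-6) = 5.37.

5.37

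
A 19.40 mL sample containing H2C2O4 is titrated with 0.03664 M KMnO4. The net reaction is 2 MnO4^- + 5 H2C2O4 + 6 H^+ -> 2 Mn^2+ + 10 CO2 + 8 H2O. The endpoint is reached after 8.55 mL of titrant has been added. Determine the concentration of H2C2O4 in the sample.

n(KMnO4) = 0.03664 x 0.008550 = 0.0003133 mol.
From the balanced equation, 2 mol KMnO4 reacts with 5 mol H2C2O4, so n(H2C2O4) = 0.0003133 x 5/2 = 0.0007832 mol.
[H2C2O4] = 0.0007832 / 0.01940 L = 0.0404 M.

0.0404 M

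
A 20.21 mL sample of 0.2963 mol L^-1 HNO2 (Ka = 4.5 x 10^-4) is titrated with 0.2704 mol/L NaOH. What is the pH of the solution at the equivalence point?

8.25

n(HNO2) = 0.2963 x 0.02021 = 0.005988 mol; V(NaOH) at equivalence = 0.005988/0.2704 = 0.02215 L.
At equivalence all the acid is converted to NO2-; total volume = 0.02021 + 0.02215 = 0.04236 L, so [NO2-] = 0.005988/0.04236 = 0.1414 M.
Kb = Kw/Ka = 1.0e-14 / 4.5 x 10^-4 = 2.22e-11.
[OH^-] = sqrt(Kb x [NO2-]) = sqrt(2.22e-11 x 0.1414) = 1.77e-6 M.
pOH = 5.75, so pH = 14.00 - 5.75 = 8.25.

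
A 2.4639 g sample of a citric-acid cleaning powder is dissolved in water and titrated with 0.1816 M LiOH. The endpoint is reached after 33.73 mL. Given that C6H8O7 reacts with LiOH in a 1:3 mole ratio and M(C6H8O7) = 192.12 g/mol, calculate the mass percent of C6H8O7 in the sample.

n(LiOH) = 0.1816 x 0.03373 = 0.006125 mol.
n(C6H8O7) = 0.006125 / 3 = 0.002042 mol.
mass of C6H8O7 = 0.002042 x 192.12 = 0.3923 g.
% purity = 0.3923 / 2.4639 x 100 = 15.9%.

15.9%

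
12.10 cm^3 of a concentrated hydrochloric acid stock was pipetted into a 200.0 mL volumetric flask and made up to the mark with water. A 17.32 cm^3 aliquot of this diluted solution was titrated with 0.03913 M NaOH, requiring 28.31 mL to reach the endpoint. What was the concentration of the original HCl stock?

1.06 M

n(NaOH) = 0.03913 x 0.02831 = 0.001108 mol.
n(HCl) in the aliquot = 0.001108 mol.
[diluted HCl] = 0.001108 / 0.01732 = 0.06396 M.
Dilution factor = 200.0/12.10 = 16.53, so [stock] = 0.06396 x 16.53 = 1.06 M.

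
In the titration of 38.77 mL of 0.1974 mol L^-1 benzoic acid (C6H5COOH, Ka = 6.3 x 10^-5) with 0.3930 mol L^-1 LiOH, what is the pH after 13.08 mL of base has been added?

Initial n(C6H5COOH) = 0.1974 x 0.03877 = 0.007653 mol.
n(LiOH) added = 0.3930 x 0.01308 = 0.005140 mol, converting that many moles of C6H5COOH to C6H5COO-.
Remaining n(C6H5COOH) = 0.002513 mol; n(C6H5COO-) = 0.005140 mol.
By Henderson-Hasselbalch, pH = pKa + log([A^-]/[HA]) = 4.20 + log(0.005140/0.002513) = 4.20 + (+0.31) = 4.51.

4.51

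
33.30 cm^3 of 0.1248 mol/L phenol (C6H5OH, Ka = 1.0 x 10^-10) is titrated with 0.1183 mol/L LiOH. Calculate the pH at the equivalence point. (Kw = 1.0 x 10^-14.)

11.39

n(C6H5OH) = 0.1248 x 0.03330 = 0.004156 mol; V(LiOH) at equivalence = 0.004156/0.1183 = 0.03513 L.
At equivalence all the acid is converted to C6H5O-; total volume = 0.03330 + 0.03513 = 0.06843 L, so [C6H5O-] = 0.004156/0.06843 = 0.06073 M.
Kb = Kw/Ka = 1.0e-14 / 1.0 x 10^-10 = 0.000100.
[OH^-] = sqrt(Kb x [C6H5O-]) = sqrt(0.000100 x 0.06073) = 0.00246 M.
pOH = 2.61, so pH = 14.00 - 2.61 = 11.39.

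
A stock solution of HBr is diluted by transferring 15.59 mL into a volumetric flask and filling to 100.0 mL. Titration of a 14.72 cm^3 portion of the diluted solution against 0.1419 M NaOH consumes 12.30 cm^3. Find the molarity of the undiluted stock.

n(NaOH) = 0.1419 x 0.01230 = 0.001745 mol.
n(HBr) in the aliquot = 0.001745 mol.
[diluted HBr] = 0.001745 / 0.01472 = 0.1186 M.
Dilution factor = 100.0/15.59 = 6.414, so [stock] = 0.1186 x 6.414 = 0.761 M.

0.761 M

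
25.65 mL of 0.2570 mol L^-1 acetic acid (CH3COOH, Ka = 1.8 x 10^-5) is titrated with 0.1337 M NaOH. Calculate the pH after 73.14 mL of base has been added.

12.51

n(acid) = 0.2570 x 0.02565 = 0.006592 mol; n(NaOH) added = 0.1337 x 0.07314 = 0.009779 mol.
Base is in excess by 0.009779 - 0.006592 = 0.003187 mol in a total volume of 0.09879 L.
[OH^-] = 0.003187/0.09879 = 0.03226 M, so pOH = 1.49 and pH = 14.00 - 1.49 = 12.51.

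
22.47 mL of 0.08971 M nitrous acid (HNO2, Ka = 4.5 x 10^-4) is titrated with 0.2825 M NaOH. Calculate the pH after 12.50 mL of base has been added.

n(acid) = 0.08971 x 0.02247 = 0.002016 mol; n(NaOH) added = 0.2825 x 0.01250 = 0.003531 mol.
Base is in excess by 0.003531 - 0.002016 = 0.001515 mol in a total volume of 0.03497 L.
[OH^-] = 0.001515/0.03497 = 0.04334 M, so pOH = 1.36 and pH = 14.00 - 1.36 = 12.64.

12.64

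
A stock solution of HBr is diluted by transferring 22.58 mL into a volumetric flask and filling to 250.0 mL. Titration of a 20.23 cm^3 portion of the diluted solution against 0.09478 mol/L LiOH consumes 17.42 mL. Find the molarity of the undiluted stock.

0.904 M

n(LiOH) = 0.09478 x 0.01742 = 0.001651 mol.
n(HBr) in the aliquot = 0.001651 mol.
[diluted HBr] = 0.001651 / 0.02023 = 0.08161 M.
Dilution factor = 250.0/22.58 = 11.07, so [stock] = 0.08161 x 11.07 = 0.904 M.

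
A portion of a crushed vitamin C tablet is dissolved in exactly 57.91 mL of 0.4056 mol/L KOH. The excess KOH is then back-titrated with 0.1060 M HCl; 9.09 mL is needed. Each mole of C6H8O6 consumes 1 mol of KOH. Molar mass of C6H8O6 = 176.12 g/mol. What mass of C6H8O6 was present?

3.97 g

Total n(KOH) added = 0.4056 x 0.05791 = 0.02349 mol.
n(HCl) used = 0.1060 x 0.009090 = 0.0009635 mol, which equals the excess n(KOH).
So n(KOH) consumed by the sample = 0.02349 - 0.0009635 = 0.02252 mol.
n(C6H8O6) = 0.02252 / 1 = 0.02252 mol.
mass = 0.02252 mol x 176.12 g/mol = 3.97 g.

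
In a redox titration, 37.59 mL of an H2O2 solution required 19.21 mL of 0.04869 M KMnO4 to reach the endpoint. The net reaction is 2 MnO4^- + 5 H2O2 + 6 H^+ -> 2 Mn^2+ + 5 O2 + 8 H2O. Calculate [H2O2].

0.0622 M

n(KMnO4) = 0.04869 x 0.01921 = 0.0009353 mol.
From the balanced equation, 2 mol KMnO4 reacts with 5 mol H2O2, so n(H2O2) = 0.0009353 x 5/2 = 0.002338 mol.
[H2O2] = 0.002338 / 0.03759 L = 0.0622 M.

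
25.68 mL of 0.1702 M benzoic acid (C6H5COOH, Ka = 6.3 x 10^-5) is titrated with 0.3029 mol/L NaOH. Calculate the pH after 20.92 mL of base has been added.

12.63

n(acid) = 0.1702 x 0.02568 = 0.004371 mol; n(NaOH) added = 0.3029 x 0.02092 = 0.006337 mol.
Base is in excess by 0.006337 - 0.004371 = 0.001966 mol in a total volume of 0.04660 L.
[OH^-] = 0.001966/0.04660 = 0.04219 M, so pOH = 1.37 and pH = 14.00 - 1.37 = 12.63.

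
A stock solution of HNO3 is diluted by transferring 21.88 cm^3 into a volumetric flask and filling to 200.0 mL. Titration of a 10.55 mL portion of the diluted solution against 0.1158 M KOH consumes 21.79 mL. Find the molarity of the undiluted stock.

2.19 M

n(KOH) = 0.1158 x 0.02179 = 0.002523 mol.
n(HNO3) in the aliquot = 0.002523 mol.
[diluted HNO3] = 0.002523 / 0.01055 = 0.2392 M.
Dilution factor = 200.0/21.88 = 9.141, so [stock] = 0.2392 x 9.141 = 2.19 M.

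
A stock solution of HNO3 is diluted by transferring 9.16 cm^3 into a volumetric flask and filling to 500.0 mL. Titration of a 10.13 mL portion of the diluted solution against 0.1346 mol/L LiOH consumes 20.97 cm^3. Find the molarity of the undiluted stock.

n(LiOH) = 0.1346 x 0.02097 = 0.002823 mol.
n(HNO3) in the aliquot = 0.002823 mol.
[diluted HNO3] = 0.002823 / 0.01013 = 0.2786 M.
Dilution factor = 500.0/9.160 = 54.59, so [stock] = 0.2786 x 54.59 = 15.2 M.

15.2 M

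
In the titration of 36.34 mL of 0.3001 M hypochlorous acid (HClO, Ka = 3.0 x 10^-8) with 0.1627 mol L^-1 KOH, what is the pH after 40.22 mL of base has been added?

7.70

Initial n(HClO) = 0.3001 x 0.03634 = 0.01091 mol.
n(KOH) added = 0.1627 x 0.04022 = 0.006544 mol, converting that many moles of HClO to ClO-.
Remaining n(HClO) = 0.004362 mol; n(ClO-) = 0.006544 mol.
By Henderson-Hasselbalch, pH = pKa + log([A^-]/[HA]) = 7.52 + log(0.006544/0.004362) = 7.52 + (+0.18) = 7.70.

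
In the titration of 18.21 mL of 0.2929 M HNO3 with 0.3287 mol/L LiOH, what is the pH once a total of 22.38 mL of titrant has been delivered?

n(acid) = 0.2929 x 0.01821 = 0.005334 mol; n(LiOH) added = 0.3287 x 0.02238 = 0.007356 mol.
Base is in excess by 0.007356 - 0.005334 = 0.002023 mol in a total volume of 0.04059 L.
[OH^-] = 0.002023/0.04059 = 0.04983 M, so pOH = 1.30 and pH = 14.00 - 1.30 = 12.70.

12.70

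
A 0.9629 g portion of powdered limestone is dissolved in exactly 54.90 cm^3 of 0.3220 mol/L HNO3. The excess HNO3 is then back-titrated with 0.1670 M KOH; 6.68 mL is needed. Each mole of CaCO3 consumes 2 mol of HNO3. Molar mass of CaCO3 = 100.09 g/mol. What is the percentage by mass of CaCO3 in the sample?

86.1%

Total n(HNO3) added = 0.3220 x 0.05490 = 0.01768 mol.
n(KOH) used = 0.1670 x 0.006680 = 0.001116 mol, which equals the excess n(HNO3).
So n(HNO3) consumed by the sample = 0.01768 - 0.001116 = 0.01656 mol.
n(CaCO3) = 0.01656 / 2 = 0.008281 mol.
mass CaCO3 = 0.008281 x 100.09 = 0.8289 g, so %CaCO3 = 0.8289/0.9629 x 100 = 86.1%.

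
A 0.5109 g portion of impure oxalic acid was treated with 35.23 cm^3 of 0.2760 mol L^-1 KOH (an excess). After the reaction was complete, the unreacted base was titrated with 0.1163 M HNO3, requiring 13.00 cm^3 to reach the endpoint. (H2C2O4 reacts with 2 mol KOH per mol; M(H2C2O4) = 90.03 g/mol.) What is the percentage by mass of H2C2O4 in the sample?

Total n(KOH) added = 0.2760 x 0.03523 = 0.009723 mol.
n(HNO3) used = 0.1163 x 0.01300 = 0.001512 mol, which equals the excess n(KOH).
So n(KOH) consumed by the sample = 0.009723 - 0.001512 = 0.008212 mol.
n(H2C2O4) = 0.008212 / 2 = 0.004106 mol.
mass H2C2O4 = 0.004106 x 90.03 = 0.3696 g, so %H2C2O4 = 0.3696/0.5109 x 100 = 72.4%.

72.4%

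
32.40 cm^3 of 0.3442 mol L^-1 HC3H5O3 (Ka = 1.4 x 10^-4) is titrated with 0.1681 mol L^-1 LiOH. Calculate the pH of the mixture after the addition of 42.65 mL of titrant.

Initial n(HC3H5O3) = 0.3442 x 0.03240 = 0.01115 mol.
n(LiOH) added = 0.1681 x 0.04265 = 0.007169 mol, converting that many moles of HC3H5O3 to C3H5O3-.
Remaining n(HC3H5O3) = 0.003983 mol; n(C3H5O3-) = 0.007169 mol.
By Henderson-Hasselbalch, pH = pKa + log([A^-]/[HA]) = 3.85 + log(0.007169/0.003983) = 3.85 + (+0.26) = 4.11.

4.11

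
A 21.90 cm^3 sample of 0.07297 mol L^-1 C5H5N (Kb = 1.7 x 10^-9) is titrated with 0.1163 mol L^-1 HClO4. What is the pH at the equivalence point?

n(C5H5N) = 0.07297 x 0.02190 = 0.001598 mol; V(HClO4) at equivalence = 0.001598/0.1163 = 0.01374 L.
At equivalence the base is fully converted to C5H5NH+; total volume = 0.03564 L, so [C5H5NH+] = 0.001598/0.03564 = 0.04484 M.
Ka(C5H5NH+) = Kw/Kb = 1.0e-14 / 1.7 x 10^-9 = 5.88e-6.
[H^+] = sqrt(Ka x [C5H5NH+]) = sqrt(5.88e-6 x 0.04484) = 0.000514 M.
pH = -log(0.000514) = 3.29.

3.29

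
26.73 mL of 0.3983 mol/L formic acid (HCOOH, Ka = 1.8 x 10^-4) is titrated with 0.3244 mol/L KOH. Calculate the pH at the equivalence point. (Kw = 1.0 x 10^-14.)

8.50

n(HCOOH) = 0.3983 x 0.02673 = 0.01065 mol; V(KOH) at equivalence = 0.01065/0.3244 = 0.03282 L.
At equivalence all the acid is converted to HCOO-; total volume = 0.02673 + 0.03282 = 0.05955 L, so [HCOO-] = 0.01065/0.05955 = 0.1788 M.
Kb = Kw/Ka = 1.0e-14 / 1.8 x 10^-4 = 5.56e-11.
[OH^-] = sqrt(Kb x [HCOO-]) = sqrt(5.56e-11 x 0.1788) = 3.15e-6 M.
pOH = 5.50, so pH = 14.00 - 5.50 = 8.50.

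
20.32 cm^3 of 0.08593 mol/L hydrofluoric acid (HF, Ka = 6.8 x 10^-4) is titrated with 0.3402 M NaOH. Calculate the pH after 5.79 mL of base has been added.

n(acid) = 0.08593 x 0.02032 = 0.001746 mol; n(NaOH) added = 0.3402 x 0.005790 = 0.001970 mol.
Base is in excess by 0.001970 - 0.001746 = 0.0002237 mol in a total volume of 0.02611 L.
[OH^-] = 0.0002237/0.02611 = 0.008566 M, so pOH = 2.07 and pH = 14.00 - 2.07 = 11.93.

11.93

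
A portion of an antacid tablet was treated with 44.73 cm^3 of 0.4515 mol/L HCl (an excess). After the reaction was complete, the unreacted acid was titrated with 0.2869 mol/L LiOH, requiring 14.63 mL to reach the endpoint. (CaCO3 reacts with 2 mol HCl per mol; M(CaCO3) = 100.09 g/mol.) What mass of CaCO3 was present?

Total n(HCl) added = 0.4515 x 0.04473 = 0.02020 mol.
n(LiOH) used = 0.2869 x 0.01463 = 0.004197 mol, which equals the excess n(HCl).
So n(HCl) consumed by the sample = 0.02020 - 0.004197 = 0.01600 mol.
n(CaCO3) = 0.01600 / 2 = 0.007999 mol.
mass = 0.007999 mol x 100.09 g/mol = 0.801 g.

0.801 g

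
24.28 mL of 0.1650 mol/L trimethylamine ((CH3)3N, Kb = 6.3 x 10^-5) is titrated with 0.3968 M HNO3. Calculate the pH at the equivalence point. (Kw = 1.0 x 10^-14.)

5.37

n((CH3)3N) = 0.1650 x 0.02428 = 0.004006 mol; V(HNO3) at equivalence = 0.004006/0.3968 = 0.01010 L.
At equivalence the base is fully converted to (CH3)3NH+; total volume = 0.03438 L, so [(CH3)3NH+] = 0.004006/0.03438 = 0.1165 M.
Ka((CH3)3NH+) = Kw/Kb = 1.0e-14 / 6.3 x 10^-5 = 1.59e-10.
[H^+] = sqrt(Ka x [(CH3)3NH+]) = sqrt(1.59e-10 x 0.1165) = 4.30e-6 M.
pH = -log(4.30e-6) = 5.37.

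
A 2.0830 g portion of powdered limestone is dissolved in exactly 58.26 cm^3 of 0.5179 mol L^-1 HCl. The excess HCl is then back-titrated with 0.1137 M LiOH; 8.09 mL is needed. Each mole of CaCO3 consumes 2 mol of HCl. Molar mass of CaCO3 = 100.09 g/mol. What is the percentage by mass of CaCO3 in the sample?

Total n(HCl) added = 0.5179 x 0.05826 = 0.03017 mol.
n(LiOH) used = 0.1137 x 0.008090 = 0.0009198 mol, which equals the excess n(HCl).
So n(HCl) consumed by the sample = 0.03017 - 0.0009198 = 0.02925 mol.
n(CaCO3) = 0.02925 / 2 = 0.01463 mol.
mass CaCO3 = 0.01463 x 100.09 = 1.464 g, so %CaCO3 = 1.464/2.0830 x 100 = 70.3%.

70.3%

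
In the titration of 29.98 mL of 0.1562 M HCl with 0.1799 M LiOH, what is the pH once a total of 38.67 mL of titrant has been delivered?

12.52

n(acid) = 0.1562 x 0.02998 = 0.004683 mol; n(LiOH) added = 0.1799 x 0.03867 = 0.006957 mol.
Base is in excess by 0.006957 - 0.004683 = 0.002274 mol in a total volume of 0.06865 L.
[OH^-] = 0.002274/0.06865 = 0.03312 M, so pOH = 1.48 and pH = 14.00 - 1.48 = 12.52.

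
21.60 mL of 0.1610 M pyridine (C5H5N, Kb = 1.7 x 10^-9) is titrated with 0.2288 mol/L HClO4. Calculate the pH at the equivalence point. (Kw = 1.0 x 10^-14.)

3.13

n(C5H5N) = 0.1610 x 0.02160 = 0.003478 mol; V(HClO4) at equivalence = 0.003478/0.2288 = 0.01520 L.
At equivalence the base is fully converted to C5H5NH+; total volume = 0.03680 L, so [C5H5NH+] = 0.003478/0.03680 = 0.09450 M.
Ka(C5H5NH+) = Kw/Kb = 1.0e-14 / 1.7 x 10^-9 = 5.88e-6.
[H^+] = sqrt(Ka x [C5H5NH+]) = sqrt(5.88e-6 x 0.09450) = 0.000746 M.
pH = -log(0.000746) = 3.13.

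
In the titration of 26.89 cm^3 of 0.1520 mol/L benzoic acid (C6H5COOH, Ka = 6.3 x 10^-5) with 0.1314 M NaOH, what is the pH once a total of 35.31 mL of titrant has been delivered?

n(acid) = 0.1520 x 0.02689 = 0.004087 mol; n(NaOH) added = 0.1314 x 0.03531 = 0.004640 mol.
Base is in excess by 0.004640 - 0.004087 = 0.0005525 mol in a total volume of 0.06220 L.
[OH^-] = 0.0005525/0.06220 = 0.008882 M, so pOH = 2.05 and pH = 14.00 - 2.05 = 11.95.

11.95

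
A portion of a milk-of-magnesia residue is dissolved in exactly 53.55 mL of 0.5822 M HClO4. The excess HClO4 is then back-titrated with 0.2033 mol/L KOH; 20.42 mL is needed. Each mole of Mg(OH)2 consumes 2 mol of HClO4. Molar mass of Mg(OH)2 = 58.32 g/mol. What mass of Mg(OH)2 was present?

Total n(HClO4) added = 0.5822 x 0.05355 = 0.03118 mol.
n(KOH) used = 0.2033 x 0.02042 = 0.004151 mol, which equals the excess n(HClO4).
So n(HClO4) consumed by the sample = 0.03118 - 0.004151 = 0.02703 mol.
n(Mg(OH)2) = 0.02703 / 2 = 0.01351 mol.
mass = 0.01351 mol x 58.32 g/mol = 0.788 g.

0.788 g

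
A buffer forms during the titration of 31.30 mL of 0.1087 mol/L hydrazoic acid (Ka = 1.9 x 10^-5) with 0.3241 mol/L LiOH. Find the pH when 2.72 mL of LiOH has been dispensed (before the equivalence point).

Initial n(HN3) = 0.1087 x 0.03130 = 0.003402 mol.
n(LiOH) added = 0.3241 x 0.002720 = 0.0008816 mol, converting that many moles of HN3 to N3-.
Remaining n(HN3) = 0.002521 mol; n(N3-) = 0.0008816 mol.
By Henderson-Hasselbalch, pH = pKa + log([A^-]/[HA]) = 4.72 + log(0.0008816/0.002521) = 4.72 + (-0.46) = 4.26.

4.26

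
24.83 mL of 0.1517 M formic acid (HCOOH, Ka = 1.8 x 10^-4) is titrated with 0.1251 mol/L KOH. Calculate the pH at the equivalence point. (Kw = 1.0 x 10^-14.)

n(HCOOH) = 0.1517 x 0.02483 = 0.003767 mol; V(KOH) at equivalence = 0.003767/0.1251 = 0.03011 L.
At equivalence all the acid is converted to HCOO-; total volume = 0.02483 + 0.03011 = 0.05494 L, so [HCOO-] = 0.003767/0.05494 = 0.06856 M.
Kb = Kw/Ka = 1.0e-14 / 1.8 x 10^-4 = 5.56e-11.
[OH^-] = sqrt(Kb x [HCOO-]) = sqrt(5.56e-11 x 0.06856) = 1.95e-6 M.
pOH = 5.71, so pH = 14.00 - 5.71 = 8.29.

8.29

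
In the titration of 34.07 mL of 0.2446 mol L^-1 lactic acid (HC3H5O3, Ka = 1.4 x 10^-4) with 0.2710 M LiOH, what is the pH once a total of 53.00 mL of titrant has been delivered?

12.84

n(acid) = 0.2446 x 0.03407 = 0.008334 mol; n(LiOH) added = 0.2710 x 0.05300 = 0.01436 mol.
Base is in excess by 0.01436 - 0.008334 = 0.006029 mol in a total volume of 0.08707 L.
[OH^-] = 0.006029/0.08707 = 0.06925 M, so pOH = 1.16 and pH = 14.00 - 1.16 = 12.84.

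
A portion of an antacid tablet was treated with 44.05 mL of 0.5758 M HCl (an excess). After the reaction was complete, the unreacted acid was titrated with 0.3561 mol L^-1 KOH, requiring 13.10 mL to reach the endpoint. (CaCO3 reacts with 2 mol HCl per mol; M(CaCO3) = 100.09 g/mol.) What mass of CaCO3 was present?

Total n(HCl) added = 0.5758 x 0.04405 = 0.02536 mol.
n(KOH) used = 0.3561 x 0.01310 = 0.004665 mol, which equals the excess n(HCl).
So n(HCl) consumed by the sample = 0.02536 - 0.004665 = 0.02070 mol.
n(CaCO3) = 0.02070 / 2 = 0.01035 mol.
mass = 0.01035 mol x 100.09 g/mol = 1.04 g.

1.04 g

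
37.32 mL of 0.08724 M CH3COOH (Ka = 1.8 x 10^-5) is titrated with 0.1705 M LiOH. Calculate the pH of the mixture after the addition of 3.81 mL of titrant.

4.14

Initial n(CH3COOH) = 0.08724 x 0.03732 = 0.003256 mol.
n(LiOH) added = 0.1705 x 0.003810 = 0.0006496 mol, converting that many moles of CH3COOH to CH3COO-.
Remaining n(CH3COOH) = 0.002606 mol; n(CH3COO-) = 0.0006496 mol.
By Henderson-Hasselbalch, pH = pKa + log([A^-]/[HA]) = 4.74 + log(0.0006496/0.002606) = 4.74 + (-0.60) = 4.14.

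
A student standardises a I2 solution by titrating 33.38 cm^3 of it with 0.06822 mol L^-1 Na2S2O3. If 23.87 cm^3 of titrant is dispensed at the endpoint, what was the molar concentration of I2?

n(Na2S2O3) = 0.06822 x 0.02387 = 0.001628 mol.
From the balanced equation, 2 mol Na2S2O3 reacts with 1 mol I2, so n(I2) = 0.001628 x 1/2 = 0.0008142 mol.
[I2] = 0.0008142 / 0.03338 L = 0.0244 M.

0.0244 M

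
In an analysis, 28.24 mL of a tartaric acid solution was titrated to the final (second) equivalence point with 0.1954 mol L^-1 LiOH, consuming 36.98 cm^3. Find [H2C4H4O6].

n(LiOH) = 0.1954 x 0.03698 = 0.007226 mol.
At the final (second) equivalence point, 2 mol OH^- react per mol H2C4H4O6, so n(H2C4H4O6) = 0.007226 / 2 = 0.003613 mol.
[H2C4H4O6] = 0.003613 / 0.02824 L = 0.128 M.

0.128 M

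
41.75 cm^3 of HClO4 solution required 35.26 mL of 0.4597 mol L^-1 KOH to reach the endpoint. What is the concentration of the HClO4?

0.388 M

n(KOH) delivered = 0.4597 x 0.03526 = 0.01621 mol.
For a 1:1 reaction, n(HClO4) = 0.01621 mol.
[HClO4] = 0.01621 mol / 0.04175 L = 0.388 M.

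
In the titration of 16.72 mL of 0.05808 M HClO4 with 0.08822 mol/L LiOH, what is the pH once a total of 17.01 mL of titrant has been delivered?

12.20

n(acid) = 0.05808 x 0.01672 = 0.0009711 mol; n(LiOH) added = 0.08822 x 0.01701 = 0.001501 mol.
Base is in excess by 0.001501 - 0.0009711 = 0.0005295 mol in a total volume of 0.03373 L.
[OH^-] = 0.0005295/0.03373 = 0.01570 M, so pOH = 1.80 and pH = 14.00 - 1.80 = 12.20.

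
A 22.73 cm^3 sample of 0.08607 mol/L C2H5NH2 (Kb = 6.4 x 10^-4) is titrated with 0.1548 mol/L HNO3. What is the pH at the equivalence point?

6.03

n(C2H5NH2) = 0.08607 x 0.02273 = 0.001956 mol; V(HNO3) at equivalence = 0.001956/0.1548 = 0.01264 L.
At equivalence the base is fully converted to C2H5NH3+; total volume = 0.03537 L, so [C2H5NH3+] = 0.001956/0.03537 = 0.05531 M.
Ka(C2H5NH3+) = Kw/Kb = 1.0e-14 / 6.4 x 10^-4 = 1.56e-11.
[H^+] = sqrt(Ka x [C2H5NH3+]) = sqrt(1.56e-11 x 0.05531) = 9.30e-7 M.
pH = -log(9.30e-7) = 6.03.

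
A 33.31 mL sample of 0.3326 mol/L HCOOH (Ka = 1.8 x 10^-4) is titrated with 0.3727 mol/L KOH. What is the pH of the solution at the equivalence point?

n(HCOOH) = 0.3326 x 0.03331 = 0.01108 mol; V(KOH) at equivalence = 0.01108/0.3727 = 0.02973 L.
At equivalence all the acid is converted to HCOO-; total volume = 0.03331 + 0.02973 = 0.06304 L, so [HCOO-] = 0.01108/0.06304 = 0.1758 M.
Kb = Kw/Ka = 1.0e-14 / 1.8 x 10^-4 = 5.56e-11.
[OH^-] = sqrt(Kb x [HCOO-]) = sqrt(5.56e-11 x 0.1758) = 3.12e-6 M.
pOH = 5.51, so pH = 14.00 - 5.51 = 8.49.

8.49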